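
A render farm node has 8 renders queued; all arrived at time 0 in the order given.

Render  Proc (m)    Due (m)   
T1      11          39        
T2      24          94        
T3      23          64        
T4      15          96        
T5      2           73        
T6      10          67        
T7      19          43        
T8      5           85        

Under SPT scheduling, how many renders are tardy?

3

SPT (increasing processing time): T5 T8 T6 T1 T4 T7 T3 T2.
T5: 0→2, due 73, tardiness 0
T8: 2→7, due 85, tardiness 0
T6: 7→17, due 67, tardiness 0
T1: 17→28, due 39, tardiness 0
T4: 28→43, due 96, tardiness 0
T7: 43→62, due 43, tardiness 19
T3: 62→85, due 64, tardiness 21
T2: 85→109, due 94, tardiness 15
Late renders: 3.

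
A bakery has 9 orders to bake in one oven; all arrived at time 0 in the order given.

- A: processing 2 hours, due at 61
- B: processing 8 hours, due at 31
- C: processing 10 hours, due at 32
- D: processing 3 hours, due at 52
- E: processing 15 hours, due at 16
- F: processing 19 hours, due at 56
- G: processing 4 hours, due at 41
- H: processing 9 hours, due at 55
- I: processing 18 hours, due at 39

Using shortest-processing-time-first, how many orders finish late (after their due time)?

SPT (increasing processing time): A D G B H C E I F.
A: 0→2, due 61, tardiness 0
D: 2→5, due 52, tardiness 0
G: 5→9, due 41, tardiness 0
B: 9→17, due 31, tardiness 0
H: 17→26, due 55, tardiness 0
C: 26→36, due 32, tardiness 4
E: 36→51, due 16, tardiness 35
I: 51→69, due 39, tardiness 30
F: 69→88, due 56, tardiness 32
Late orders: 4.

4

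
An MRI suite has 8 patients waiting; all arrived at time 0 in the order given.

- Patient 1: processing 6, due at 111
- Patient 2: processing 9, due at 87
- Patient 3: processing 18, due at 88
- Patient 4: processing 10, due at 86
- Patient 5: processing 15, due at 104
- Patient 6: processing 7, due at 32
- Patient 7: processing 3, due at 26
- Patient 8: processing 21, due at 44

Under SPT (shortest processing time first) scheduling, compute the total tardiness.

45

SPT (increasing processing time): Patient 7 Patient 1 Patient 6 Patient 2 Patient 4 Patient 5 Patient 3 Patient 8.
Patient 7: 0→3, due 26, tardiness 0
Patient 1: 3→9, due 111, tardiness 0
Patient 6: 9→16, due 32, tardiness 0
Patient 2: 16→25, due 87, tardiness 0
Patient 4: 25→35, due 86, tardiness 0
Patient 5: 35→50, due 104, tardiness 0
Patient 3: 50→68, due 88, tardiness 0
Patient 8: 68→89, due 44, tardiness 45
Sum = 0+0+0+0+0+0+0+45 = 45.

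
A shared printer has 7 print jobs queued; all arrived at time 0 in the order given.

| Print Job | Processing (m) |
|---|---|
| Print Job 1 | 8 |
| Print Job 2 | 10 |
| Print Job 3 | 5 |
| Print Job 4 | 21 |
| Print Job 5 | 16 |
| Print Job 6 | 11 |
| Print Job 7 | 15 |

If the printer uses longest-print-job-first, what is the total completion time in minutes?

413

LPT (decreasing processing time): Print Job 4 Print Job 5 Print Job 7 Print Job 6 Print Job 2 Print Job 1 Print Job 3.
Print Job 4: 0→21
Print Job 5: 21→37
Print Job 7: 37→52
Print Job 6: 52→63
Print Job 2: 63→73
Print Job 1: 73→81
Print Job 3: 81→86
Sum = 21+37+52+63+73+81+86 = 413.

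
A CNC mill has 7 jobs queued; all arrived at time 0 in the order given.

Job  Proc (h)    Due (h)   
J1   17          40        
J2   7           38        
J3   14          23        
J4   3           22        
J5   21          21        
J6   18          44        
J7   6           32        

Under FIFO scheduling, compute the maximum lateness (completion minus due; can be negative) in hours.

FIFO (arrival order): J1 J2 J3 J4 J5 J6 J7.
J1: 0→17, due 40, lateness -23
J2: 17→24, due 38, lateness -14
J3: 24→38, due 23, lateness 15
J4: 38→41, due 22, lateness 19
J5: 41→62, due 21, lateness 41
J6: 62→80, due 44, lateness 36
J7: 80→86, due 32, lateness 54
Maximum = 54.

54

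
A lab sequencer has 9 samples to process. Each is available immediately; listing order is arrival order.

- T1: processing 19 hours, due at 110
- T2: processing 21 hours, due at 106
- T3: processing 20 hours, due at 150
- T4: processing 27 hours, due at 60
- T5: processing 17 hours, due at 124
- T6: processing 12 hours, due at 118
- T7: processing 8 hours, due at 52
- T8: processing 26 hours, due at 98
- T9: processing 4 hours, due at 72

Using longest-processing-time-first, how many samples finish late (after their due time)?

LPT (decreasing processing time): T4 T8 T2 T3 T1 T5 T6 T7 T9.
T4: 0→27, due 60, tardiness 0
T8: 27→53, due 98, tardiness 0
T2: 53→74, due 106, tardiness 0
T3: 74→94, due 150, tardiness 0
T1: 94→113, due 110, tardiness 3
T5: 113→130, due 124, tardiness 6
T6: 130→142, due 118, tardiness 24
T7: 142→150, due 52, tardiness 98
T9: 150→154, due 72, tardiness 82
Late samples: 5.

5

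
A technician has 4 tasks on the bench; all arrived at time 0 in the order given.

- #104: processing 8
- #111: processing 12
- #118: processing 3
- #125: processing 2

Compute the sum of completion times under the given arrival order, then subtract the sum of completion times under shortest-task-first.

31

FIFO (arrival order): #104 #111 #118 #125.
#104: 0→8
#111: 8→20
#118: 20→23
#125: 23→25
Sum = 8+20+23+25 = 76.
SPT (increasing processing time): #125 #118 #104 #111.
#125: 0→2
#118: 2→5
#104: 5→13
#111: 13→25
Sum = 2+5+13+25 = 45.
Difference = 76 − 45 = 31.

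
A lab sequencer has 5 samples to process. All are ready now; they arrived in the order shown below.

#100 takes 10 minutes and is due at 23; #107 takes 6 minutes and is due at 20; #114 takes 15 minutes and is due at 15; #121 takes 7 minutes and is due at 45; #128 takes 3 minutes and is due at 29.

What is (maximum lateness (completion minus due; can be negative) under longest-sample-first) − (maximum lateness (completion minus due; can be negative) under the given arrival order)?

LPT (decreasing processing time): #114 #100 #121 #107 #128.
#114: 0→15, due 15, lateness 0
#100: 15→25, due 23, lateness 2
#121: 25→32, due 45, lateness -13
#107: 32→38, due 20, lateness 18
#128: 38→41, due 29, lateness 12
Maximum = 18.
FIFO (arrival order): #100 #107 #114 #121 #128.
#100: 0→10, due 23, lateness -13
#107: 10→16, due 20, lateness -4
#114: 16→31, due 15, lateness 16
#121: 31→38, due 45, lateness -7
#128: 38→41, due 29, lateness 12
Maximum = 16.
Difference = 18 − 16 = 2.

2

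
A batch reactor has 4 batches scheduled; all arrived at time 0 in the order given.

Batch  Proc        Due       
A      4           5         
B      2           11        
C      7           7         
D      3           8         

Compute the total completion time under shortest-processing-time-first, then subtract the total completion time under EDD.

-13

SPT (increasing processing time): B D A C.
B: 0→2
D: 2→5
A: 5→9
C: 9→16
Sum = 2+5+9+16 = 32.
EDD (increasing due date): A C D B.
A: 0→4
C: 4→11
D: 11→14
B: 14→16
Sum = 4+11+14+16 = 45.
Difference = 32 − 45 = -13.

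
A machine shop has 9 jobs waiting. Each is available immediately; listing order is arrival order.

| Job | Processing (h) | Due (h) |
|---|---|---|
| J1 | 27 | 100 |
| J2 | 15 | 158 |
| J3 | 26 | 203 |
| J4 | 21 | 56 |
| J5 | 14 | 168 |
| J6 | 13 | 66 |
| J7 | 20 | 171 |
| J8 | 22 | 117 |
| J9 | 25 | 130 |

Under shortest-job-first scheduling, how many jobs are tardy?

2

SPT (increasing processing time): J6 J5 J2 J7 J4 J8 J9 J3 J1.
J6: 0→13, due 66, tardiness 0
J5: 13→27, due 168, tardiness 0
J2: 27→42, due 158, tardiness 0
J7: 42→62, due 171, tardiness 0
J4: 62→83, due 56, tardiness 27
J8: 83→105, due 117, tardiness 0
J9: 105→130, due 130, tardiness 0
J3: 130→156, due 203, tardiness 0
J1: 156→183, due 100, tardiness 83
Late jobs: 2.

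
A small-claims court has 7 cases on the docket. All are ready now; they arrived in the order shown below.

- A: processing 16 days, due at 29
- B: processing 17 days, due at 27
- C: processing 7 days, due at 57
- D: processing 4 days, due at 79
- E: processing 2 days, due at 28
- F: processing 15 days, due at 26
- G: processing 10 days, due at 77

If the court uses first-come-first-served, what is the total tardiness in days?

FIFO (arrival order): A B C D E F G.
A: 0→16, due 29, tardiness 0
B: 16→33, due 27, tardiness 6
C: 33→40, due 57, tardiness 0
D: 40→44, due 79, tardiness 0
E: 44→46, due 28, tardiness 18
F: 46→61, due 26, tardiness 35
G: 61→71, due 77, tardiness 0
Sum = 0+6+0+0+18+35+0 = 59.

59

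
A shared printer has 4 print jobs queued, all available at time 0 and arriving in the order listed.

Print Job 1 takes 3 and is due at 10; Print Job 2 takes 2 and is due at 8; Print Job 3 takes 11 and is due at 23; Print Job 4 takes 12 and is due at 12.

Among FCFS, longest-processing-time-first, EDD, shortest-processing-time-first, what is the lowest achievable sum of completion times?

FIFO (arrival order): Print Job 1 Print Job 2 Print Job 3 Print Job 4.
Print Job 1: 0→3
Print Job 2: 3→5
Print Job 3: 5→16
Print Job 4: 16→28
Sum = 3+5+16+28 = 52.
LPT (decreasing processing time): Print Job 4 Print Job 3 Print Job 1 Print Job 2.
Print Job 4: 0→12
Print Job 3: 12→23
Print Job 1: 23→26
Print Job 2: 26→28
Sum = 12+23+26+28 = 89.
EDD (increasing due date): Print Job 2 Print Job 1 Print Job 4 Print Job 3.
Print Job 2: 0→2
Print Job 1: 2→5
Print Job 4: 5→17
Print Job 3: 17→28
Sum = 2+5+17+28 = 52.
SPT (increasing processing time): Print Job 2 Print Job 1 Print Job 3 Print Job 4.
Print Job 2: 0→2
Print Job 1: 2→5
Print Job 3: 5→16
Print Job 4: 16→28
Sum = 2+5+16+28 = 51.
FIFO 52, LPT 89, EDD 52, SPT 51 → minimum 51.

51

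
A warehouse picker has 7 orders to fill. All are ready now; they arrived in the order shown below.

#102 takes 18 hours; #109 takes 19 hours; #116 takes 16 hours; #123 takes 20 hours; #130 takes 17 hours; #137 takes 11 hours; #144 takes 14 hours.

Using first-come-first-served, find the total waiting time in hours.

FIFO (arrival order): #102 #109 #116 #123 #130 #137 #144.
#102: waits 0, runs 0→18
#109: waits 18, runs 18→37
#116: waits 37, runs 37→53
#123: waits 53, runs 53→73
#130: waits 73, runs 73→90
#137: waits 90, runs 90→101
#144: waits 101, runs 101→115
Sum = 0+18+37+53+73+90+101 = 372.

372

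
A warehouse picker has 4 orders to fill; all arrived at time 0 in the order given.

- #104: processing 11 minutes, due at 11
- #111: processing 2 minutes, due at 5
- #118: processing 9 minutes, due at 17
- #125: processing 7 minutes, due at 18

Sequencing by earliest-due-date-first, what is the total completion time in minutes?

EDD (increasing due date): #111 #104 #118 #125.
#111: 0→2
#104: 2→13
#118: 13→22
#125: 22→29
Sum = 2+13+22+29 = 66.

66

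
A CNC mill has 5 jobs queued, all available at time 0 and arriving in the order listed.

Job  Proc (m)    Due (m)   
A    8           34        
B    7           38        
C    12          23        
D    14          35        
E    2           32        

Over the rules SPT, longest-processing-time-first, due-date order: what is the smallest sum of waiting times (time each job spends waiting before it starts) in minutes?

57

SPT (increasing processing time): E B A C D.
E: waits 0, runs 0→2
B: waits 2, runs 2→9
A: waits 9, runs 9→17
C: waits 17, runs 17→29
D: waits 29, runs 29→43
Sum = 0+2+9+17+29 = 57.
LPT (decreasing processing time): D C A B E.
D: waits 0, runs 0→14
C: waits 14, runs 14→26
A: waits 26, runs 26→34
B: waits 34, runs 34→41
E: waits 41, runs 41→43
Sum = 0+14+26+34+41 = 115.
EDD (increasing due date): C E A D B.
C: waits 0, runs 0→12
E: waits 12, runs 12→14
A: waits 14, runs 14→22
D: waits 22, runs 22→36
B: waits 36, runs 36→43
Sum = 0+12+14+22+36 = 84.
SPT 57, LPT 115, EDD 84 → minimum 57.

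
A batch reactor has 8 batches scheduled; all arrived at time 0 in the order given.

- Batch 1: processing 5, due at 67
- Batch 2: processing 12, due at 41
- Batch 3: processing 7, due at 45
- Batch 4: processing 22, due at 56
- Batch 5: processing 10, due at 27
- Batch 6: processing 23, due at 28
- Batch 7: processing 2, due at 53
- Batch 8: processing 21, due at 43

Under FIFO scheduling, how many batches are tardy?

4

FIFO (arrival order): Batch 1 Batch 2 Batch 3 Batch 4 Batch 5 Batch 6 Batch 7 Batch 8.
Batch 1: 0→5, due 67, tardiness 0
Batch 2: 5→17, due 41, tardiness 0
Batch 3: 17→24, due 45, tardiness 0
Batch 4: 24→46, due 56, tardiness 0
Batch 5: 46→56, due 27, tardiness 29
Batch 6: 56→79, due 28, tardiness 51
Batch 7: 79→81, due 53, tardiness 28
Batch 8: 81→102, due 43, tardiness 59
Late batches: 4.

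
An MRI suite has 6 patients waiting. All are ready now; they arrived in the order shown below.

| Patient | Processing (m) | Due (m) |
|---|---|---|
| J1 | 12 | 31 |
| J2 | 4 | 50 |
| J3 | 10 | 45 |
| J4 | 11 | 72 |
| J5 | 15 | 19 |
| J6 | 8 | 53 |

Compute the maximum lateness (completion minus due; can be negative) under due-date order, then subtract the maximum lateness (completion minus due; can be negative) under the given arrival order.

EDD (increasing due date): J5 J1 J3 J2 J6 J4.
J5: 0→15, due 19, lateness -4
J1: 15→27, due 31, lateness -4
J3: 27→37, due 45, lateness -8
J2: 37→41, due 50, lateness -9
J6: 41→49, due 53, lateness -4
J4: 49→60, due 72, lateness -12
Maximum = -4.
FIFO (arrival order): J1 J2 J3 J4 J5 J6.
J1: 0→12, due 31, lateness -19
J2: 12→16, due 50, lateness -34
J3: 16→26, due 45, lateness -19
J4: 26→37, due 72, lateness -35
J5: 37→52, due 19, lateness 33
J6: 52→60, due 53, lateness 7
Maximum = 33.
Difference = -4 − 33 = -37.

-37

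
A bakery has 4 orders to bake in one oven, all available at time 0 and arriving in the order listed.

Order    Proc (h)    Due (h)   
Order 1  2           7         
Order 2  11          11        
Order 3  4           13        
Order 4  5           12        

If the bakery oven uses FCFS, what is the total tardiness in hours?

FIFO (arrival order): Order 1 Order 2 Order 3 Order 4.
Order 1: 0→2, due 7, tardiness 0
Order 2: 2→13, due 11, tardiness 2
Order 3: 13→17, due 13, tardiness 4
Order 4: 17→22, due 12, tardiness 10
Sum = 0+2+4+10 = 16.

16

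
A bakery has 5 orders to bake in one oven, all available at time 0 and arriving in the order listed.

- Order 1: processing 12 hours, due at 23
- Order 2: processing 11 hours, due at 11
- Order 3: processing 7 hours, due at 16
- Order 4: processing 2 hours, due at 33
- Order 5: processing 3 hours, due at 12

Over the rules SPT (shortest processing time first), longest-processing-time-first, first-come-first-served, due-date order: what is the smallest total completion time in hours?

SPT (increasing processing time): Order 4 Order 5 Order 3 Order 2 Order 1.
Order 4: 0→2
Order 5: 2→5
Order 3: 5→12
Order 2: 12→23
Order 1: 23→35
Sum = 2+5+12+23+35 = 77.
LPT (decreasing processing time): Order 1 Order 2 Order 3 Order 5 Order 4.
Order 1: 0→12
Order 2: 12→23
Order 3: 23→30
Order 5: 30→33
Order 4: 33→35
Sum = 12+23+30+33+35 = 133.
FIFO (arrival order): Order 1 Order 2 Order 3 Order 4 Order 5.
Order 1: 0→12
Order 2: 12→23
Order 3: 23→30
Order 4: 30→32
Order 5: 32→35
Sum = 12+23+30+32+35 = 132.
EDD (increasing due date): Order 2 Order 5 Order 3 Order 1 Order 4.
Order 2: 0→11
Order 5: 11→14
Order 3: 14→21
Order 1: 21→33
Order 4: 33→35
Sum = 11+14+21+33+35 = 114.
SPT 77, LPT 133, FIFO 132, EDD 114 → minimum 77.

77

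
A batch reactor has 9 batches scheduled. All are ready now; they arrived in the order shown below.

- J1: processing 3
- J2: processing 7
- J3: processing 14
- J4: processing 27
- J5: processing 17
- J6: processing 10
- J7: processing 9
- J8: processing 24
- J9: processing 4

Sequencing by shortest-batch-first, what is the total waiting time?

SPT (increasing processing time): J1 J9 J2 J7 J6 J3 J5 J8 J4.
J1: waits 0, runs 0→3
J9: waits 3, runs 3→7
J2: waits 7, runs 7→14
J7: waits 14, runs 14→23
J6: waits 23, runs 23→33
J3: waits 33, runs 33→47
J5: waits 47, runs 47→64
J8: waits 64, runs 64→88
J4: waits 88, runs 88→115
Sum = 0+3+7+14+23+33+47+64+88 = 279.

279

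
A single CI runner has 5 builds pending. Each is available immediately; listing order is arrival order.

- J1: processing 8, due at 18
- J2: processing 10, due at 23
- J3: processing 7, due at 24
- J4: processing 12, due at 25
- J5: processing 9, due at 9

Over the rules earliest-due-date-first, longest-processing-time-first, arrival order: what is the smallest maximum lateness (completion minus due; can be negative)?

EDD (increasing due date): J5 J1 J2 J3 J4.
J5: 0→9, due 9, lateness 0
J1: 9→17, due 18, lateness -1
J2: 17→27, due 23, lateness 4
J3: 27→34, due 24, lateness 10
J4: 34→46, due 25, lateness 21
Maximum = 21.
LPT (decreasing processing time): J4 J2 J5 J1 J3.
J4: 0→12, due 25, lateness -13
J2: 12→22, due 23, lateness -1
J5: 22→31, due 9, lateness 22
J1: 31→39, due 18, lateness 21
J3: 39→46, due 24, lateness 22
Maximum = 22.
FIFO (arrival order): J1 J2 J3 J4 J5.
J1: 0→8, due 18, lateness -10
J2: 8→18, due 23, lateness -5
J3: 18→25, due 24, lateness 1
J4: 25→37, due 25, lateness 12
J5: 37→46, due 9, lateness 37
Maximum = 37.
EDD 21, LPT 22, FIFO 37 → minimum 21.

21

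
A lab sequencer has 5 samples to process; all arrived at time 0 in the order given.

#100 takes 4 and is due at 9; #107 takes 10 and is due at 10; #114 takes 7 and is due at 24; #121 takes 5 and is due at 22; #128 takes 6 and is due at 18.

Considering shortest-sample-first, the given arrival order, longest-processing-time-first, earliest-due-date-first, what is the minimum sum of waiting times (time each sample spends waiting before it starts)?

50

SPT (increasing processing time): #100 #121 #128 #114 #107.
#100: waits 0, runs 0→4
#121: waits 4, runs 4→9
#128: waits 9, runs 9→15
#114: waits 15, runs 15→22
#107: waits 22, runs 22→32
Sum = 0+4+9+15+22 = 50.
FIFO (arrival order): #100 #107 #114 #121 #128.
#100: waits 0, runs 0→4
#107: waits 4, runs 4→14
#114: waits 14, runs 14→21
#121: waits 21, runs 21→26
#128: waits 26, runs 26→32
Sum = 0+4+14+21+26 = 65.
LPT (decreasing processing time): #107 #114 #128 #121 #100.
#107: waits 0, runs 0→10
#114: waits 10, runs 10→17
#128: waits 17, runs 17→23
#121: waits 23, runs 23→28
#100: waits 28, runs 28→32
Sum = 0+10+17+23+28 = 78.
EDD (increasing due date): #100 #107 #128 #121 #114.
#100: waits 0, runs 0→4
#107: waits 4, runs 4→14
#128: waits 14, runs 14→20
#121: waits 20, runs 20→25
#114: waits 25, runs 25→32
Sum = 0+4+14+20+25 = 63.
SPT 50, FIFO 65, LPT 78, EDD 63 → minimum 50.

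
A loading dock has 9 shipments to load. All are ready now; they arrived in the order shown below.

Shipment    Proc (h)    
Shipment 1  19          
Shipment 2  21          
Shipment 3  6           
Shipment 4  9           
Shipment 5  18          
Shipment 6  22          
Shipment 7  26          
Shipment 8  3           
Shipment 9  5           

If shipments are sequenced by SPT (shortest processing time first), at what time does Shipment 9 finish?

SPT (increasing processing time): Shipment 8 Shipment 9 Shipment 3 Shipment 4 Shipment 5 Shipment 1 Shipment 2 Shipment 6 Shipment 7.
Shipment 8: 0→3
Shipment 9: 3→8

8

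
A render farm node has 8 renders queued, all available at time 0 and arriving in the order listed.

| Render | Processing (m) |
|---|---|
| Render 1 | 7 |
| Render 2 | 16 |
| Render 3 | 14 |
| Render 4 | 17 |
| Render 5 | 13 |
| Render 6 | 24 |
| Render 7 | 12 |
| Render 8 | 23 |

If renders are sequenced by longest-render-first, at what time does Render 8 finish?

47

LPT (decreasing processing time): Render 6 Render 8 Render 4 Render 2 Render 3 Render 5 Render 7 Render 1.
Render 6: 0→24
Render 8: 24→47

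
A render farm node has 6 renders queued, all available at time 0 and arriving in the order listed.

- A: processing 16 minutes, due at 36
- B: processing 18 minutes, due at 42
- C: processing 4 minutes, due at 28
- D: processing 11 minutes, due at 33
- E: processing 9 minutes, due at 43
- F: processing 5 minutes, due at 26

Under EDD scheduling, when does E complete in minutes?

EDD (increasing due date): F C D A B E.
F: 0→5
C: 5→9
D: 9→20
A: 20→36
B: 36→54
E: 54→63

63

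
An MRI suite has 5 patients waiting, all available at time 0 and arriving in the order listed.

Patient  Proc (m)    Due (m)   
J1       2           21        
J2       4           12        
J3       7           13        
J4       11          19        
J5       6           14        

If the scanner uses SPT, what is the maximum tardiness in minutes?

SPT (increasing processing time): J1 J2 J5 J3 J4.
J1: 0→2, due 21, tardiness 0
J2: 2→6, due 12, tardiness 0
J5: 6→12, due 14, tardiness 0
J3: 12→19, due 13, tardiness 6
J4: 19→30, due 19, tardiness 11
Maximum = 11.

11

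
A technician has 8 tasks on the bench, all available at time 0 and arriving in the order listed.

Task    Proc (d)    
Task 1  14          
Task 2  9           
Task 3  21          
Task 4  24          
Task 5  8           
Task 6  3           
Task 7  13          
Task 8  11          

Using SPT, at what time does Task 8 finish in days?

31

SPT (increasing processing time): Task 6 Task 5 Task 2 Task 8 Task 7 Task 1 Task 3 Task 4.
Task 6: 0→3
Task 5: 3→11
Task 2: 11→20
Task 8: 20→31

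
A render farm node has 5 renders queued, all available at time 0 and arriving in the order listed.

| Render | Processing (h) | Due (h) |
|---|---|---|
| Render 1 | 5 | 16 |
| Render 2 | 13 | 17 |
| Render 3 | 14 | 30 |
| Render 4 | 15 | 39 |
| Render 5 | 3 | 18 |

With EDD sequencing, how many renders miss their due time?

EDD (increasing due date): Render 1 Render 2 Render 5 Render 3 Render 4.
Render 1: 0→5, due 16, tardiness 0
Render 2: 5→18, due 17, tardiness 1
Render 5: 18→21, due 18, tardiness 3
Render 3: 21→35, due 30, tardiness 5
Render 4: 35→50, due 39, tardiness 11
Late renders: 4.

4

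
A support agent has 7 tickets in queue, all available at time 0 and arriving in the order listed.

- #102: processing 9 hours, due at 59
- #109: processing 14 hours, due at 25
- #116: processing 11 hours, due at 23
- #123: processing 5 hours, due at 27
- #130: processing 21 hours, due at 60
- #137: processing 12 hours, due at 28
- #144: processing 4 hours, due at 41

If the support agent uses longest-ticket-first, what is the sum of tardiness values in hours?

152

LPT (decreasing processing time): #130 #109 #137 #116 #102 #123 #144.
#130: 0→21, due 60, tardiness 0
#109: 21→35, due 25, tardiness 10
#137: 35→47, due 28, tardiness 19
#116: 47→58, due 23, tardiness 35
#102: 58→67, due 59, tardiness 8
#123: 67→72, due 27, tardiness 45
#144: 72→76, due 41, tardiness 35
Sum = 0+10+19+35+8+45+35 = 152.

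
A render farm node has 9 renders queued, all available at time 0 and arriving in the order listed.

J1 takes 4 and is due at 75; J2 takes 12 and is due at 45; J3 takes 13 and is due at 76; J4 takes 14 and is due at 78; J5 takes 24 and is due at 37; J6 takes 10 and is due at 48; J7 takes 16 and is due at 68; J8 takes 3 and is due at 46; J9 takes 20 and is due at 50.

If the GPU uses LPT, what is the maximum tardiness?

70

LPT (decreasing processing time): J5 J9 J7 J4 J3 J2 J6 J1 J8.
J5: 0→24, due 37, tardiness 0
J9: 24→44, due 50, tardiness 0
J7: 44→60, due 68, tardiness 0
J4: 60→74, due 78, tardiness 0
J3: 74→87, due 76, tardiness 11
J2: 87→99, due 45, tardiness 54
J6: 99→109, due 48, tardiness 61
J1: 109→113, due 75, tardiness 38
J8: 113→116, due 46, tardiness 70
Maximum = 70.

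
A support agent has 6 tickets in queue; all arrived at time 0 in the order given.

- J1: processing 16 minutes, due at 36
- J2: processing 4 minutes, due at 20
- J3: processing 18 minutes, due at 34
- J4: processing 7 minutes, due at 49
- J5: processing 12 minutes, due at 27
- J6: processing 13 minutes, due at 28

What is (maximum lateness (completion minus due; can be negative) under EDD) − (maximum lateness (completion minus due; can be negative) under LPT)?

-23

EDD (increasing due date): J2 J5 J6 J3 J1 J4.
J2: 0→4, due 20, lateness -16
J5: 4→16, due 27, lateness -11
J6: 16→29, due 28, lateness 1
J3: 29→47, due 34, lateness 13
J1: 47→63, due 36, lateness 27
J4: 63→70, due 49, lateness 21
Maximum = 27.
LPT (decreasing processing time): J3 J1 J6 J5 J4 J2.
J3: 0→18, due 34, lateness -16
J1: 18→34, due 36, lateness -2
J6: 34→47, due 28, lateness 19
J5: 47→59, due 27, lateness 32
J4: 59→66, due 49, lateness 17
J2: 66→70, due 20, lateness 50
Maximum = 50.
Difference = 27 − 50 = -23.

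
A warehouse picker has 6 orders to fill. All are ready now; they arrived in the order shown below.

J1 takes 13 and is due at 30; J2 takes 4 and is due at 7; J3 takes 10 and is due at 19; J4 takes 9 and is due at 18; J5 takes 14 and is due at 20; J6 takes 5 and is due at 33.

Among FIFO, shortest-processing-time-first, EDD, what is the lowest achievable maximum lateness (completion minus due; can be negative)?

22

FIFO (arrival order): J1 J2 J3 J4 J5 J6.
J1: 0→13, due 30, lateness -17
J2: 13→17, due 7, lateness 10
J3: 17→27, due 19, lateness 8
J4: 27→36, due 18, lateness 18
J5: 36→50, due 20, lateness 30
J6: 50→55, due 33, lateness 22
Maximum = 30.
SPT (increasing processing time): J2 J6 J4 J3 J1 J5.
J2: 0→4, due 7, lateness -3
J6: 4→9, due 33, lateness -24
J4: 9→18, due 18, lateness 0
J3: 18→28, due 19, lateness 9
J1: 28→41, due 30, lateness 11
J5: 41→55, due 20, lateness 35
Maximum = 35.
EDD (increasing due date): J2 J4 J3 J5 J1 J6.
J2: 0→4, due 7, lateness -3
J4: 4→13, due 18, lateness -5
J3: 13→23, due 19, lateness 4
J5: 23→37, due 20, lateness 17
J1: 37→50, due 30, lateness 20
J6: 50→55, due 33, lateness 22
Maximum = 22.
FIFO 30, SPT 35, EDD 22 → minimum 22.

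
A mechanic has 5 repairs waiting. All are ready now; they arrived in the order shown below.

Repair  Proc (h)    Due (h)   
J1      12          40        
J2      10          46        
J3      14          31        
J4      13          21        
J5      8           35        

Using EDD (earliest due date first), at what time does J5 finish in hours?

35

EDD (increasing due date): J4 J3 J5 J1 J2.
J4: 0→13
J3: 13→27
J5: 27→35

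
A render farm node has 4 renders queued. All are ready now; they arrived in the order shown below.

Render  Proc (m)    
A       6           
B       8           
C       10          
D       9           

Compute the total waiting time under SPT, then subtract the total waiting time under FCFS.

SPT (increasing processing time): A B D C.
A: waits 0, runs 0→6
B: waits 6, runs 6→14
D: waits 14, runs 14→23
C: waits 23, runs 23→33
Sum = 0+6+14+23 = 43.
FIFO (arrival order): A B C D.
A: waits 0, runs 0→6
B: waits 6, runs 6→14
C: waits 14, runs 14→24
D: waits 24, runs 24→33
Sum = 0+6+14+24 = 44.
Difference = 43 − 44 = -1.

-1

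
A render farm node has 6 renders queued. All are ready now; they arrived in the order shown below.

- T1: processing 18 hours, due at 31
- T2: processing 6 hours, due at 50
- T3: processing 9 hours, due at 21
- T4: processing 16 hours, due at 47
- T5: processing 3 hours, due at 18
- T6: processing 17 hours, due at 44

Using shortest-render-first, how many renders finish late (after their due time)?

2

SPT (increasing processing time): T5 T2 T3 T4 T6 T1.
T5: 0→3, due 18, tardiness 0
T2: 3→9, due 50, tardiness 0
T3: 9→18, due 21, tardiness 0
T4: 18→34, due 47, tardiness 0
T6: 34→51, due 44, tardiness 7
T1: 51→69, due 31, tardiness 38
Late renders: 2.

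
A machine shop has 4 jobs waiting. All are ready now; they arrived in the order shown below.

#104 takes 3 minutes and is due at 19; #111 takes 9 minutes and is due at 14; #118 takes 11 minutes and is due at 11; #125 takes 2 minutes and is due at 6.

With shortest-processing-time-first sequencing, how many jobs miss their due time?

1

SPT (increasing processing time): #125 #104 #111 #118.
#125: 0→2, due 6, tardiness 0
#104: 2→5, due 19, tardiness 0
#111: 5→14, due 14, tardiness 0
#118: 14→25, due 11, tardiness 14
Late jobs: 1.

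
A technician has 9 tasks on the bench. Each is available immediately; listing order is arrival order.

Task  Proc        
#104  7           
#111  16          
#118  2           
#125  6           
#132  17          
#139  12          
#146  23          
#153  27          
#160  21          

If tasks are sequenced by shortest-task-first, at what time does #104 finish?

SPT (increasing processing time): #118 #125 #104 #139 #111 #132 #160 #146 #153.
#118: 0→2
#125: 2→8
#104: 8→15

15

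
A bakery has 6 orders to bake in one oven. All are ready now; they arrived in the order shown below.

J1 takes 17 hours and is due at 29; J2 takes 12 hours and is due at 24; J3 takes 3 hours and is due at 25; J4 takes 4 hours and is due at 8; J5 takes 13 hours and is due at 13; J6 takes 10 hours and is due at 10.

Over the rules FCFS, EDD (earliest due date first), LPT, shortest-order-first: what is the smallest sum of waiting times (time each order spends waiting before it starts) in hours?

FIFO (arrival order): J1 J2 J3 J4 J5 J6.
J1: waits 0, runs 0→17
J2: waits 17, runs 17→29
J3: waits 29, runs 29→32
J4: waits 32, runs 32→36
J5: waits 36, runs 36→49
J6: waits 49, runs 49→59
Sum = 0+17+29+32+36+49 = 163.
EDD (increasing due date): J4 J6 J5 J2 J3 J1.
J4: waits 0, runs 0→4
J6: waits 4, runs 4→14
J5: waits 14, runs 14→27
J2: waits 27, runs 27→39
J3: waits 39, runs 39→42
J1: waits 42, runs 42→59
Sum = 0+4+14+27+39+42 = 126.
LPT (decreasing processing time): J1 J5 J2 J6 J4 J3.
J1: waits 0, runs 0→17
J5: waits 17, runs 17→30
J2: waits 30, runs 30→42
J6: waits 42, runs 42→52
J4: waits 52, runs 52→56
J3: waits 56, runs 56→59
Sum = 0+17+30+42+52+56 = 197.
SPT (increasing processing time): J3 J4 J6 J2 J5 J1.
J3: waits 0, runs 0→3
J4: waits 3, runs 3→7
J6: waits 7, runs 7→17
J2: waits 17, runs 17→29
J5: waits 29, runs 29→42
J1: waits 42, runs 42→59
Sum = 0+3+7+17+29+42 = 98.
FIFO 163, EDD 126, LPT 197, SPT 98 → minimum 98.

98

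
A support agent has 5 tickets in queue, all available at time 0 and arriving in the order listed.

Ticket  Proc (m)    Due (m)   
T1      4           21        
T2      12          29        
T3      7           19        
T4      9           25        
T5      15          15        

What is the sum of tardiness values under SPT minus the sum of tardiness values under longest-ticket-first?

SPT (increasing processing time): T1 T3 T4 T2 T5.
T1: 0→4, due 21, tardiness 0
T3: 4→11, due 19, tardiness 0
T4: 11→20, due 25, tardiness 0
T2: 20→32, due 29, tardiness 3
T5: 32→47, due 15, tardiness 32
Sum = 0+0+0+3+32 = 35.
LPT (decreasing processing time): T5 T2 T4 T3 T1.
T5: 0→15, due 15, tardiness 0
T2: 15→27, due 29, tardiness 0
T4: 27→36, due 25, tardiness 11
T3: 36→43, due 19, tardiness 24
T1: 43→47, due 21, tardiness 26
Sum = 0+0+11+24+26 = 61.
Difference = 35 − 61 = -26.

-26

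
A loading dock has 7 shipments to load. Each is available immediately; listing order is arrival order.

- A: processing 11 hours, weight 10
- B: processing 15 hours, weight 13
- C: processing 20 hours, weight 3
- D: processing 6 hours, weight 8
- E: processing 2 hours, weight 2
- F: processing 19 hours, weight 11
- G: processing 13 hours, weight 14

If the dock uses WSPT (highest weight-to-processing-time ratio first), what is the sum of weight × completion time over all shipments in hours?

2271

WSPT (decreasing weight/processing-time ratio): D G E A B F C.
D: finishes 6, weight 8, w·C = 48
G: finishes 19, weight 14, w·C = 266
E: finishes 21, weight 2, w·C = 42
A: finishes 32, weight 10, w·C = 320
B: finishes 47, weight 13, w·C = 611
F: finishes 66, weight 11, w·C = 726
C: finishes 86, weight 3, w·C = 258
Sum = 48+266+42+320+611+726+258 = 2271.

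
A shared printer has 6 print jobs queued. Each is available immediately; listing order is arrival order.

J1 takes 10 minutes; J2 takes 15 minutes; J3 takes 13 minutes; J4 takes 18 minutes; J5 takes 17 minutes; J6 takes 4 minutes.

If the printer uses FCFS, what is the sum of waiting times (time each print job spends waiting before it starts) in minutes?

202

FIFO (arrival order): J1 J2 J3 J4 J5 J6.
J1: waits 0, runs 0→10
J2: waits 10, runs 10→25
J3: waits 25, runs 25→38
J4: waits 38, runs 38→56
J5: waits 56, runs 56→73
J6: waits 73, runs 73→77
Sum = 0+10+25+38+56+73 = 202.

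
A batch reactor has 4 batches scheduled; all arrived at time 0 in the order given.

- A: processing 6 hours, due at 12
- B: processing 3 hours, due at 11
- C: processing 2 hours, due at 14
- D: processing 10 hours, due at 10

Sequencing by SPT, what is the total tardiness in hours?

11

SPT (increasing processing time): C B A D.
C: 0→2, due 14, tardiness 0
B: 2→5, due 11, tardiness 0
A: 5→11, due 12, tardiness 0
D: 11→21, due 10, tardiness 11
Sum = 0+0+0+11 = 11.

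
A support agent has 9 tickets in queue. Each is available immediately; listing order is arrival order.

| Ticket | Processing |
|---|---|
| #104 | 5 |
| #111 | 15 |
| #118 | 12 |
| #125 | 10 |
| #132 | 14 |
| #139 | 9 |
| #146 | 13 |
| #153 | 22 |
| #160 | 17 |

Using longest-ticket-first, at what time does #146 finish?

LPT (decreasing processing time): #153 #160 #111 #132 #146 #118 #125 #139 #104.
#153: 0→22
#160: 22→39
#111: 39→54
#132: 54→68
#146: 68→81

81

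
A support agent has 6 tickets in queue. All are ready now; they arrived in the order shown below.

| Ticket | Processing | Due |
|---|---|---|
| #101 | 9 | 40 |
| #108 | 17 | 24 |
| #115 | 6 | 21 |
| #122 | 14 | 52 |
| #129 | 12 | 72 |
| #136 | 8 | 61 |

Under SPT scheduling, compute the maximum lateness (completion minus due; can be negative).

42

SPT (increasing processing time): #115 #136 #101 #129 #122 #108.
#115: 0→6, due 21, lateness -15
#136: 6→14, due 61, lateness -47
#101: 14→23, due 40, lateness -17
#129: 23→35, due 72, lateness -37
#122: 35→49, due 52, lateness -3
#108: 49→66, due 24, lateness 42
Maximum = 42.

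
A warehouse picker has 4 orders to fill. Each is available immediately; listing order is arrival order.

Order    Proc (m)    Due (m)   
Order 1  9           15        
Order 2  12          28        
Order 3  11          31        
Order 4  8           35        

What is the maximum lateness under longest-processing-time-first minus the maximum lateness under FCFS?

LPT (decreasing processing time): Order 2 Order 3 Order 1 Order 4.
Order 2: 0→12, due 28, lateness -16
Order 3: 12→23, due 31, lateness -8
Order 1: 23→32, due 15, lateness 17
Order 4: 32→40, due 35, lateness 5
Maximum = 17.
FIFO (arrival order): Order 1 Order 2 Order 3 Order 4.
Order 1: 0→9, due 15, lateness -6
Order 2: 9→21, due 28, lateness -7
Order 3: 21→32, due 31, lateness 1
Order 4: 32→40, due 35, lateness 5
Maximum = 5.
Difference = 17 − 5 = 12.

12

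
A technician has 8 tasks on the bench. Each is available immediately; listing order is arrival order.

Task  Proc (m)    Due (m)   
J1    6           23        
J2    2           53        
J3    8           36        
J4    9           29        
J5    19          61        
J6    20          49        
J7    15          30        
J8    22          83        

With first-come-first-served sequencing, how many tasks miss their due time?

3

FIFO (arrival order): J1 J2 J3 J4 J5 J6 J7 J8.
J1: 0→6, due 23, tardiness 0
J2: 6→8, due 53, tardiness 0
J3: 8→16, due 36, tardiness 0
J4: 16→25, due 29, tardiness 0
J5: 25→44, due 61, tardiness 0
J6: 44→64, due 49, tardiness 15
J7: 64→79, due 30, tardiness 49
J8: 79→101, due 83, tardiness 18
Late tasks: 3.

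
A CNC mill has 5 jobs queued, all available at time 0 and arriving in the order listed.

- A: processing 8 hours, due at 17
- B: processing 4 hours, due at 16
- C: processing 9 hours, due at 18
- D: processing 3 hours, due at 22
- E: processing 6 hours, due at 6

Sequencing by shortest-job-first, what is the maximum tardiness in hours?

12

SPT (increasing processing time): D B E A C.
D: 0→3, due 22, tardiness 0
B: 3→7, due 16, tardiness 0
E: 7→13, due 6, tardiness 7
A: 13→21, due 17, tardiness 4
C: 21→30, due 18, tardiness 12
Maximum = 12.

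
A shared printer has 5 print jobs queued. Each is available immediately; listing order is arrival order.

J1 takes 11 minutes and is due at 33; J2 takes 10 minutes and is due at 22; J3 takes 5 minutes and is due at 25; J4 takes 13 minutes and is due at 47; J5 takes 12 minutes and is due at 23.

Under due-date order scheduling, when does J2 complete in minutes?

EDD (increasing due date): J2 J5 J3 J1 J4.
J2: 0→10

10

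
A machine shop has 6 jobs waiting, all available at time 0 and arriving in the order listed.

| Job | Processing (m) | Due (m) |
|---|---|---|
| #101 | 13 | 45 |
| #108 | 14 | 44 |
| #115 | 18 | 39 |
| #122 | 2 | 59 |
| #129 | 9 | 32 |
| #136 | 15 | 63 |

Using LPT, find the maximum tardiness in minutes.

LPT (decreasing processing time): #115 #136 #108 #101 #129 #122.
#115: 0→18, due 39, tardiness 0
#136: 18→33, due 63, tardiness 0
#108: 33→47, due 44, tardiness 3
#101: 47→60, due 45, tardiness 15
#129: 60→69, due 32, tardiness 37
#122: 69→71, due 59, tardiness 12
Maximum = 37.

37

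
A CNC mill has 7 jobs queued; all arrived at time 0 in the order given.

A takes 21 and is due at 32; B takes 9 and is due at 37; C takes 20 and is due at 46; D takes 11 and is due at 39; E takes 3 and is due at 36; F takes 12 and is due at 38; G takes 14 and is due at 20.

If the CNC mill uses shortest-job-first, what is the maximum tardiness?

58

SPT (increasing processing time): E B D F G C A.
E: 0→3, due 36, tardiness 0
B: 3→12, due 37, tardiness 0
D: 12→23, due 39, tardiness 0
F: 23→35, due 38, tardiness 0
G: 35→49, due 20, tardiness 29
C: 49→69, due 46, tardiness 23
A: 69→90, due 32, tardiness 58
Maximum = 58.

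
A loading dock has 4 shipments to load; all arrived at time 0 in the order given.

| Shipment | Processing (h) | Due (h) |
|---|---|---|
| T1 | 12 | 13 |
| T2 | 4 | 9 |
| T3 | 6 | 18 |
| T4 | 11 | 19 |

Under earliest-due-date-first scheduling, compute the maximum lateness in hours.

14

EDD (increasing due date): T2 T1 T3 T4.
T2: 0→4, due 9, lateness -5
T1: 4→16, due 13, lateness 3
T3: 16→22, due 18, lateness 4
T4: 22→33, due 19, lateness 14
Maximum = 14.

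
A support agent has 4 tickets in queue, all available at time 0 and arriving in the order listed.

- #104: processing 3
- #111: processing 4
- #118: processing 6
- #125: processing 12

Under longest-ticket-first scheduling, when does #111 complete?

22

LPT (decreasing processing time): #125 #118 #111 #104.
#125: 0→12
#118: 12→18
#111: 18→22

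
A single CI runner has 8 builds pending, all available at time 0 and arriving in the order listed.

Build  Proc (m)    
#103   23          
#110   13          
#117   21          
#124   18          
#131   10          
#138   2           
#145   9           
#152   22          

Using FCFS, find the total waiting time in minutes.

FIFO (arrival order): #103 #110 #117 #124 #131 #138 #145 #152.
#103: waits 0, runs 0→23
#110: waits 23, runs 23→36
#117: waits 36, runs 36→57
#124: waits 57, runs 57→75
#131: waits 75, runs 75→85
#138: waits 85, runs 85→87
#145: waits 87, runs 87→96
#152: waits 96, runs 96→118
Sum = 0+23+36+57+75+85+87+96 = 459.

459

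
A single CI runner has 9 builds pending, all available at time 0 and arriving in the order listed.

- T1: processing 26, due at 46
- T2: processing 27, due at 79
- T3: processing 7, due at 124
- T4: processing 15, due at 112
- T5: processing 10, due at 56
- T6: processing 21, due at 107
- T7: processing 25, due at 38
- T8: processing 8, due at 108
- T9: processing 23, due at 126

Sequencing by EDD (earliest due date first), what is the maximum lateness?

EDD (increasing due date): T7 T1 T5 T2 T6 T8 T4 T3 T9.
T7: 0→25, due 38, lateness -13
T1: 25→51, due 46, lateness 5
T5: 51→61, due 56, lateness 5
T2: 61→88, due 79, lateness 9
T6: 88→109, due 107, lateness 2
T8: 109→117, due 108, lateness 9
T4: 117→132, due 112, lateness 20
T3: 132→139, due 124, lateness 15
T9: 139→162, due 126, lateness 36
Maximum = 36.

36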